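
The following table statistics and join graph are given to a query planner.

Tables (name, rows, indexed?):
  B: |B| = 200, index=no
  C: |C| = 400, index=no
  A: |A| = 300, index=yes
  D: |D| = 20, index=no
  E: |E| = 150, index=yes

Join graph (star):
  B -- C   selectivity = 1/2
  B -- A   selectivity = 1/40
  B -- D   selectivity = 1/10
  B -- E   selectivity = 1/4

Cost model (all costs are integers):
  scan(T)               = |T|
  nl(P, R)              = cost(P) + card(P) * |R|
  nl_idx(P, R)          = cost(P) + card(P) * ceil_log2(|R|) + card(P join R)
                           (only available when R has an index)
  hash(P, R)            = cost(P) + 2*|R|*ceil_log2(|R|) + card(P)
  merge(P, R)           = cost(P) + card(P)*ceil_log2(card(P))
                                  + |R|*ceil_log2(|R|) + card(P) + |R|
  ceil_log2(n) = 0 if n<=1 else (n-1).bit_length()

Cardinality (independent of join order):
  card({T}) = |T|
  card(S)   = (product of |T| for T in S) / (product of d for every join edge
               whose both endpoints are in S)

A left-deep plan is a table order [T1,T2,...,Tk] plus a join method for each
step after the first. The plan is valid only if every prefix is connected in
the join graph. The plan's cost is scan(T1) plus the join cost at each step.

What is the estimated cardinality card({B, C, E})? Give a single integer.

Tables in S: B(200), C(400), E(150)
Edges inside S: B-C(d=2), B-E(d=4)
numerator = 200 * 400 * 150 = 12000000
denominator = 2 * 4 = 8
card(S) = 12000000 / 8 = 1500000

1500000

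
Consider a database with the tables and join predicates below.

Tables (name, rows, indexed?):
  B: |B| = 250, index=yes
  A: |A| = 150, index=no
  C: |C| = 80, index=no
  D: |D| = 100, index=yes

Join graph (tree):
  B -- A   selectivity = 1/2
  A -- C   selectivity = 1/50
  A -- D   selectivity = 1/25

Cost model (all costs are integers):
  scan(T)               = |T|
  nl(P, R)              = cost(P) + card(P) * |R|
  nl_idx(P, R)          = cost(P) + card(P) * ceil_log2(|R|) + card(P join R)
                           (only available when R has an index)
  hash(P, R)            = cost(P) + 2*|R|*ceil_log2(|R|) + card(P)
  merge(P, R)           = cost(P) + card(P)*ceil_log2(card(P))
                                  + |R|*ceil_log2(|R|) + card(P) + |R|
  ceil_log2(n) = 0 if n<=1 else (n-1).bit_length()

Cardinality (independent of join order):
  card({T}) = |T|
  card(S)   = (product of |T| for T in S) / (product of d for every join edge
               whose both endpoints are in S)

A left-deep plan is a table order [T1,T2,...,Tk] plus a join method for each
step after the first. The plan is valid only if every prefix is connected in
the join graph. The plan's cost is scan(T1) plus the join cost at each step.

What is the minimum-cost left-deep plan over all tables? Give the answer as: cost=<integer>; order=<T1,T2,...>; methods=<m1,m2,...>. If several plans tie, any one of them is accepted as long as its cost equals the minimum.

cost=8020; order=A,C,D,B; methods=hash,hash,hash

Selinger DP (subsets sized 1..n):
  {B}: scan cost=250, card=250
  {A}: scan cost=150, card=150
  {C}: scan cost=80, card=80
  {D}: scan cost=100, card=100
  {AB}: card=18750; try (A,hash)→2900, (B,merge)→3750, (A,merge)→3850, (B,hash)→4300, (B,nl_idx)→20100, (B,nl)→37650 …(+1); best=2900 via (A,hash)
  {AC}: card=240; try (C,hash)→1420, (A,merge)→2070, (C,merge)→2140, (A,hash)→2560, (A,nl)→12080, (C,nl)→12150; best=1420 via (C,hash)
  {AD}: card=600; try (D,hash)→1700, (D,nl_idx)→1800, (A,merge)→2250, (D,merge)→2300, (A,hash)→2600, (A,nl)→15100 …(+1); best=1700 via (D,hash)
  {ABC}: card=30000; try (B,hash)→5660, (B,merge)→5830, (C,hash)→22770, (B,nl_idx)→33340, (B,nl)→61420, (C,merge)→303540 …(+1); best=5660 via (B,hash)
  {ABD}: card=75000; try (B,hash)→6300, (B,merge)→10550, (D,hash)→23050, (B,nl_idx)→81500, (B,nl)→151700, (D,nl_idx)→209150 …(+2); best=6300 via (B,hash)
  {ACD}: card=960; try (D,hash)→3060, (C,hash)→3420, (D,nl_idx)→4060, (D,merge)→4380, (C,merge)→8940, (D,nl)→25420 …(+1); best=3060 via (D,hash)
  {ABCD}: card=120000; try (B,hash)→8020, (B,merge)→15870, (D,hash)→37060, (C,hash)→82420, (B,nl_idx)→130740, (B,nl)→243060 …(+5); best=8020 via (B,hash)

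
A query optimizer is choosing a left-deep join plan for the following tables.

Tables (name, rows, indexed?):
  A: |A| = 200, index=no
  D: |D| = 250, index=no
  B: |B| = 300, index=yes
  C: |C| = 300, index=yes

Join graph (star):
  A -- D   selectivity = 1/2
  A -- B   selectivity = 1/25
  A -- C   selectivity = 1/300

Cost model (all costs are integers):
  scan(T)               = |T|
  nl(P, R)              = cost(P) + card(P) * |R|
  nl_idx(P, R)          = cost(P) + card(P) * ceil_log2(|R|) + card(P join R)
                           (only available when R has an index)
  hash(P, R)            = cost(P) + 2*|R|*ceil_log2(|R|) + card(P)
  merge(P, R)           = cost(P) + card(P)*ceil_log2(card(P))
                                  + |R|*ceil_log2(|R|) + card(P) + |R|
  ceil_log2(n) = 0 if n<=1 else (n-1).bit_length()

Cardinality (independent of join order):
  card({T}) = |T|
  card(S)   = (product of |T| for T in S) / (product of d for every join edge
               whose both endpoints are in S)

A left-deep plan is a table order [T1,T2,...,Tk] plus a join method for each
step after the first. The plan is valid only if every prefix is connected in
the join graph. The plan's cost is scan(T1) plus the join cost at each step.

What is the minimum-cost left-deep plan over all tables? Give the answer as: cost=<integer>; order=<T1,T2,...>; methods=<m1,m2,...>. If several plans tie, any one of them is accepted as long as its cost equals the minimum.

Selinger DP (subsets sized 1..n):
  {A}: scan cost=200, card=200
  {D}: scan cost=250, card=250
  {B}: scan cost=300, card=300
  {C}: scan cost=300, card=300
  {AD}: card=25000; try (A,hash)→3700, (D,merge)→4250, (A,merge)→4300, (D,hash)→4400, (D,nl)→50200, (A,nl)→50250; best=3700 via (A,hash)
  {AB}: card=2400; try (A,hash)→3800, (B,nl_idx)→4400, (B,merge)→5000, (A,merge)→5100, (B,hash)→5800, (B,nl)→60200 …(+1); best=3800 via (A,hash)
  {AC}: card=200; try (C,nl_idx)→2200, (A,hash)→3800, (C,merge)→5000, (A,merge)→5100, (C,hash)→5800, (C,nl)→60200 …(+1); best=2200 via (C,nl_idx)
  {ABD}: card=300000; try (D,hash)→10200, (B,hash)→34100, (D,merge)→37250, (B,merge)→406700, (B,nl_idx)→528700, (D,nl)→603800 …(+1); best=10200 via (D,hash)
  {ACD}: card=25000; try (D,merge)→6250, (D,hash)→6400, (C,hash)→34100, (D,nl)→52200, (C,nl_idx)→253700, (C,merge)→406700 …(+1); best=6250 via (D,merge)
  {ABC}: card=2400; try (B,nl_idx)→6400, (B,merge)→7000, (B,hash)→7800, (C,hash)→11600, (C,nl_idx)→27800, (C,merge)→38000 …(+2); best=6400 via (B,nl_idx)
  {ABCD}: card=300000; try (D,hash)→12800, (B,hash)→36650, (D,merge)→39850, (C,hash)→315600, (B,merge)→409250, (B,nl_idx)→531250 …(+5); best=12800 via (D,hash)

cost=12800; order=A,C,B,D; methods=nl_idx,nl_idx,hash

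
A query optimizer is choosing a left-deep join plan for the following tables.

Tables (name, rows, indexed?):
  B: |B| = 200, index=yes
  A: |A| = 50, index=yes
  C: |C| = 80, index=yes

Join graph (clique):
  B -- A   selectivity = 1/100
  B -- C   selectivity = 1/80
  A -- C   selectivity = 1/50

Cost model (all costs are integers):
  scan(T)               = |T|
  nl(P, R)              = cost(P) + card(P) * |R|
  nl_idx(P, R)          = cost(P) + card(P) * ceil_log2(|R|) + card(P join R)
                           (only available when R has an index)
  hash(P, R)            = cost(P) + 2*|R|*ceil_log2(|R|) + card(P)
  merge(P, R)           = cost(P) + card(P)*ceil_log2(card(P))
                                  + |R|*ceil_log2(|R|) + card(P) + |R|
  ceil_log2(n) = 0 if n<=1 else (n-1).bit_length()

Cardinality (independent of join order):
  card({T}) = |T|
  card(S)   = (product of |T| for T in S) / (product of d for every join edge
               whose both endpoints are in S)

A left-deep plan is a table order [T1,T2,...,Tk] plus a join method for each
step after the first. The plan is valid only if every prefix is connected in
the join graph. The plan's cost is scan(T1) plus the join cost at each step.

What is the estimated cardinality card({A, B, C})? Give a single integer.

Tables in S: A(50), B(200), C(80)
Edges inside S: B-A(d=100), B-C(d=80), A-C(d=50)
numerator = 50 * 200 * 80 = 800000
denominator = 100 * 80 * 50 = 400000
card(S) = 800000 / 400000 = 2

2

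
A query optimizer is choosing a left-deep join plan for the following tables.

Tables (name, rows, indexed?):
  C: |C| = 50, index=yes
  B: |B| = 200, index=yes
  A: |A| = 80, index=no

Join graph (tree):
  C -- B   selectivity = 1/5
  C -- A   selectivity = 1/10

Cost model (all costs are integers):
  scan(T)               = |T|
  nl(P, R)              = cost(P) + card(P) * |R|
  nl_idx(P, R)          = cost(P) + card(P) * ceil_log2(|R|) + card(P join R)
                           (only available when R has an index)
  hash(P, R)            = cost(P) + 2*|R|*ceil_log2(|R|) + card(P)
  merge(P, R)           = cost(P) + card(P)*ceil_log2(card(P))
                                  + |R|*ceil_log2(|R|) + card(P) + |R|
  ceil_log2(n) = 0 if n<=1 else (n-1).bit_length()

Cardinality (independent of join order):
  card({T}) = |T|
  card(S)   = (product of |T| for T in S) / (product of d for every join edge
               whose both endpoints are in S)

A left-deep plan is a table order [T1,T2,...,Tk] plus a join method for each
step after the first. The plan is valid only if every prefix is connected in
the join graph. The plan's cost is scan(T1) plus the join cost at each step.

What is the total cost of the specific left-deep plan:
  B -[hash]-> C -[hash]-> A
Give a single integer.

step 1: scan B: cost=200, card=200
step 2: join C via hash
    card(P join C) = 200*50/(5) = 2000
    cost = 200 + 2*50*6 + 200 = 1000
step 3: join A via hash
    card(P join A) = 2000*80/(10) = 16000
    cost = 1000 + 2*80*7 + 2000 = 4120

4120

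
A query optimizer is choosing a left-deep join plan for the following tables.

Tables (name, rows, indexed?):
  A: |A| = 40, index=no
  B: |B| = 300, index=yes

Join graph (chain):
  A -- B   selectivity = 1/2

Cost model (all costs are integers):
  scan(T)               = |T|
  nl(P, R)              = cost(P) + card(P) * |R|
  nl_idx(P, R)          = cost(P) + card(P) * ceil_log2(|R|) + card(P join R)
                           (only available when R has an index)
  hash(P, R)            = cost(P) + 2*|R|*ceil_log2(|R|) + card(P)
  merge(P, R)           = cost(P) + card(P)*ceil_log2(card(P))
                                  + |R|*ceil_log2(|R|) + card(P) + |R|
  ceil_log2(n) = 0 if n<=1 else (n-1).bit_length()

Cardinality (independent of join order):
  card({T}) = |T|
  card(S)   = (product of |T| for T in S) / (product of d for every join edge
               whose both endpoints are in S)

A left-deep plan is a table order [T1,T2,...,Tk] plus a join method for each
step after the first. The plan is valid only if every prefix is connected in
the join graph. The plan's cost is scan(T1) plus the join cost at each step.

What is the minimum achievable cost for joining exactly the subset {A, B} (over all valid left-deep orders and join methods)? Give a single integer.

Selinger DP over subsets of {A,B}:
  {A}: scan cost=40, card=40
  {B}: scan cost=300, card=300
  {AB}: card=6000; try (A,hash)→1080, (B,merge)→3320, (A,merge)→3580, (B,hash)→5480, (B,nl_idx)→6400, (B,nl)→12040 …(+1); best=1080 via (A,hash)

1080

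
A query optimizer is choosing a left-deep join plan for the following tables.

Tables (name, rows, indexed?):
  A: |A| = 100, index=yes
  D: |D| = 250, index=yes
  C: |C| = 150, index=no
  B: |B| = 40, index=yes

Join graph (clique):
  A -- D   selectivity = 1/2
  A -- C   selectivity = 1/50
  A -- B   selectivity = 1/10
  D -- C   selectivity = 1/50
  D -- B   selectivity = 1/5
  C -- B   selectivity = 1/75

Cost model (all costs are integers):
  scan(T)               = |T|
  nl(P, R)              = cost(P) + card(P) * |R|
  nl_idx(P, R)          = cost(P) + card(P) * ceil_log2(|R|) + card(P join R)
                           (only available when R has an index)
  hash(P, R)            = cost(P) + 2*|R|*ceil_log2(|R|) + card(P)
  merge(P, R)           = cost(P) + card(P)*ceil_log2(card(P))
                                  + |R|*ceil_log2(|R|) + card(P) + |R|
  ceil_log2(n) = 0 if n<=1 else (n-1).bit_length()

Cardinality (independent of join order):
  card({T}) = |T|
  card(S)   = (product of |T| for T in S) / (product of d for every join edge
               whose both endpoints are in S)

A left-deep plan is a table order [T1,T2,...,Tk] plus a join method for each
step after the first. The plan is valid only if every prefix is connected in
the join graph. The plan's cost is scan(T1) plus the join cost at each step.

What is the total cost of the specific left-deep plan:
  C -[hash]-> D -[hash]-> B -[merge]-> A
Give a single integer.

step 1: scan C: cost=150, card=150
step 2: join D via hash
    card(P join D) = 150*250/(50) = 750
    cost = 150 + 2*250*8 + 150 = 4300
step 3: join B via hash
    card(P join B) = 750*40/(5*75) = 80
    cost = 4300 + 2*40*6 + 750 = 5530
step 4: join A via merge
    card(P join A) = 80*100/(2*50*10) = 8
    cost = 5530 + 80*7 + 100*7 + 80 + 100 = 6970

6970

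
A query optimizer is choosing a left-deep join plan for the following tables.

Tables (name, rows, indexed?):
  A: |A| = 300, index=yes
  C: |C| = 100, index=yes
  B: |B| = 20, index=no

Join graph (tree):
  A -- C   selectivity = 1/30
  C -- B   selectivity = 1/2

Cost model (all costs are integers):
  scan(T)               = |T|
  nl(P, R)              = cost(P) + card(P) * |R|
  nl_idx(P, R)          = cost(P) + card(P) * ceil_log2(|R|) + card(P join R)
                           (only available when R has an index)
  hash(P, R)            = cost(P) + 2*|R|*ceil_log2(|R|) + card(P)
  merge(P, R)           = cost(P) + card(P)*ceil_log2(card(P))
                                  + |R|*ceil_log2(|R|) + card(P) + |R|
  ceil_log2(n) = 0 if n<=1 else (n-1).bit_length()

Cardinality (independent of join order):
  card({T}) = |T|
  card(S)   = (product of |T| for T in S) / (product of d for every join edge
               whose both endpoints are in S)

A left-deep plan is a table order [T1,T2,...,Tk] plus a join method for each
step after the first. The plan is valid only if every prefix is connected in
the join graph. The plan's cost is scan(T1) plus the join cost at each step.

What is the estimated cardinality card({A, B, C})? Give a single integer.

Tables in S: A(300), B(20), C(100)
Edges inside S: A-C(d=30), C-B(d=2)
numerator = 300 * 20 * 100 = 600000
denominator = 30 * 2 = 60
card(S) = 600000 / 60 = 10000

10000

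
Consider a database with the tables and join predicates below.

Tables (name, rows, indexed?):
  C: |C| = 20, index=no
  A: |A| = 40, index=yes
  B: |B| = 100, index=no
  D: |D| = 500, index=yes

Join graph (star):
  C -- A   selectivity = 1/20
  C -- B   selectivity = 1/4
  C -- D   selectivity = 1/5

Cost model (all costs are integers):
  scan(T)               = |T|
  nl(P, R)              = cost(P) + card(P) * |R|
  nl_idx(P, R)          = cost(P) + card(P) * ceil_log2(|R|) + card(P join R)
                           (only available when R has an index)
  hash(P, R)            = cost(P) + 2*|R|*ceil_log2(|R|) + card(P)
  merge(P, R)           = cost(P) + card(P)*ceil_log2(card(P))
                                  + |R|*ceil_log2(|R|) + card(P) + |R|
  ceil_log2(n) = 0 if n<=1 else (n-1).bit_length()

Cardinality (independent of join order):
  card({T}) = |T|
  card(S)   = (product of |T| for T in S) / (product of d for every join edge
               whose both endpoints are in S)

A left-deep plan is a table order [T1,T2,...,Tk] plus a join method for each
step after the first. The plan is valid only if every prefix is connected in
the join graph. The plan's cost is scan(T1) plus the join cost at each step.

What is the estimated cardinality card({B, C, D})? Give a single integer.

50000

Tables in S: B(100), C(20), D(500)
Edges inside S: C-B(d=4), C-D(d=5)
numerator = 100 * 20 * 500 = 1000000
denominator = 4 * 5 = 20
card(S) = 1000000 / 20 = 50000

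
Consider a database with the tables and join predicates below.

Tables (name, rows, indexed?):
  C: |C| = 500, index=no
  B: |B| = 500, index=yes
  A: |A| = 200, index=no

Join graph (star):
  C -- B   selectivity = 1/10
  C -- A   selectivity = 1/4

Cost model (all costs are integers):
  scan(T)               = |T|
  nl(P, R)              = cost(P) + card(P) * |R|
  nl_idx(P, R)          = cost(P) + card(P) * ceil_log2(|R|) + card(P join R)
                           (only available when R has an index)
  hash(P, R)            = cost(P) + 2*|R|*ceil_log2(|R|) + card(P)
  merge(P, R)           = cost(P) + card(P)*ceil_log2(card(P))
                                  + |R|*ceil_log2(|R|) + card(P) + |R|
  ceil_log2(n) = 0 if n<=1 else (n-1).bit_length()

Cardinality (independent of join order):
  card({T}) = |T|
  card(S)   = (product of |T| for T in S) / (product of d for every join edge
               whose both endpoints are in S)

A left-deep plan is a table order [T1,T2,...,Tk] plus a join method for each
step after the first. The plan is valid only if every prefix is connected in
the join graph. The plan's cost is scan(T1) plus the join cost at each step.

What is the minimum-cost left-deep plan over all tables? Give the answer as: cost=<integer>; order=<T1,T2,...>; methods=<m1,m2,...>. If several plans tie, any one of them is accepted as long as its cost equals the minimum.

Selinger DP (subsets sized 1..n):
  {C}: scan cost=500, card=500
  {B}: scan cost=500, card=500
  {A}: scan cost=200, card=200
  {BC}: card=25000; try (C,hash)→10000, (B,hash)→10000, (C,merge)→10500, (B,merge)→10500, (B,nl_idx)→30000, (C,nl)→250500 …(+1); best=10000 via (C,hash)
  {AC}: card=25000; try (A,hash)→4200, (C,merge)→7000, (A,merge)→7300, (C,hash)→9400, (C,nl)→100200, (A,nl)→100500; best=4200 via (A,hash)
  {ABC}: card=1250000; try (B,hash)→38200, (A,hash)→38200, (B,merge)→409200, (A,merge)→411800, (B,nl_idx)→1479200, (A,nl)→5010000 …(+1); best=38200 via (B,hash)

cost=38200; order=C,A,B; methods=hash,hash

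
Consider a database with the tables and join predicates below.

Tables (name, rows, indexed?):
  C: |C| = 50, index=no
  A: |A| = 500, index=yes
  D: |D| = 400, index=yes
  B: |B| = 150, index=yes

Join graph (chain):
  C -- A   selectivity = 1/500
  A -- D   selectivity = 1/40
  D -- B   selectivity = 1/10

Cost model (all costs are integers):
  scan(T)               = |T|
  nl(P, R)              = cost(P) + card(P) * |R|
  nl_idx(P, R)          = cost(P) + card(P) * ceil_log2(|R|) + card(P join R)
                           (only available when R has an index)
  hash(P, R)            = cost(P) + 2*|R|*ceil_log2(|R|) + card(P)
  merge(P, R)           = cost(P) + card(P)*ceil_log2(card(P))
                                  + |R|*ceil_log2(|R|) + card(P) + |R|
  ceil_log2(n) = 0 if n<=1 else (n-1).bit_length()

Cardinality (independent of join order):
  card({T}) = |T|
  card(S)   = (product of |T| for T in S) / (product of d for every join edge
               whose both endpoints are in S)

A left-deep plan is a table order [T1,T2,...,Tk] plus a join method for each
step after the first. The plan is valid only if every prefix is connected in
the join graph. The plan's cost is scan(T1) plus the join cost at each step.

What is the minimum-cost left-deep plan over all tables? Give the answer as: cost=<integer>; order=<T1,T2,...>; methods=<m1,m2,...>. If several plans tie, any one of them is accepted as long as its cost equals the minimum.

cost=4400; order=C,A,D,B; methods=nl_idx,nl_idx,hash

Selinger DP (subsets sized 1..n):
  {C}: scan cost=50, card=50
  {A}: scan cost=500, card=500
  {D}: scan cost=400, card=400
  {B}: scan cost=150, card=150
  {AC}: card=50; try (A,nl_idx)→550, (C,hash)→1600, (A,merge)→5400, (C,merge)→5850, (A,hash)→9100, (A,nl)→25050 …(+1); best=550 via (A,nl_idx)
  {AD}: card=5000; try (D,hash)→8200, (A,nl_idx)→9000, (A,merge)→9400, (D,merge)→9500, (A,hash)→9800, (D,nl_idx)→10000 …(+2); best=8200 via (D,hash)
  {BD}: card=6000; try (B,hash)→3200, (D,merge)→5500, (B,merge)→5750, (D,hash)→7500, (D,nl_idx)→7500, (B,nl_idx)→9600 …(+2); best=3200 via (B,hash)
  {ACD}: card=500; try (D,nl_idx)→1500, (D,merge)→4900, (D,hash)→7800, (C,hash)→13800, (D,nl)→20550, (C,merge)→78550 …(+1); best=1500 via (D,nl_idx)
  {ABD}: card=75000; try (B,hash)→15600, (A,hash)→18200, (B,merge)→79550, (A,merge)→92200, (B,nl_idx)→123200, (A,nl_idx)→132200 …(+2); best=15600 via (B,hash)
  {ABCD}: card=7500; try (B,hash)→4400, (B,merge)→7850, (B,nl_idx)→13000, (B,nl)→76500, (C,hash)→91200, (C,merge)→1365950 …(+1); best=4400 via (B,hash)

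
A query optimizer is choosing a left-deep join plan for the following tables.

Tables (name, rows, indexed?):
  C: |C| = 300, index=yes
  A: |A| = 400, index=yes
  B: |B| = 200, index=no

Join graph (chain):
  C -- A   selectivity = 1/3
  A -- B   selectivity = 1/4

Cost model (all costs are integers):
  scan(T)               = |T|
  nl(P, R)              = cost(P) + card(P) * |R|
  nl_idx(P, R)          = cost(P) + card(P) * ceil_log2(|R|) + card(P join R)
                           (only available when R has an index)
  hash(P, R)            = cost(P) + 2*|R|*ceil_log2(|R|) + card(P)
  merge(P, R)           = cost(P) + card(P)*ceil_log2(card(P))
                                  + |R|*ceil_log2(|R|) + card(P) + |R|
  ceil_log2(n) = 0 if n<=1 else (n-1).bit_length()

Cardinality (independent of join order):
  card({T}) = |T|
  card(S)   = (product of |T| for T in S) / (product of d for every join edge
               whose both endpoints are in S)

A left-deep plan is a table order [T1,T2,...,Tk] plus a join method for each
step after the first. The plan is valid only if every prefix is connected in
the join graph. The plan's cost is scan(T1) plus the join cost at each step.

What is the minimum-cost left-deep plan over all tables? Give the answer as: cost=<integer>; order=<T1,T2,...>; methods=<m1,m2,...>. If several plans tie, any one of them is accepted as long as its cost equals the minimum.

Selinger DP (subsets sized 1..n):
  {C}: scan cost=300, card=300
  {A}: scan cost=400, card=400
  {B}: scan cost=200, card=200
  {AC}: card=40000; try (C,hash)→6200, (A,merge)→7300, (C,merge)→7400, (A,hash)→7800, (A,nl_idx)→43000, (C,nl_idx)→44000 …(+2); best=6200 via (C,hash)
  {AB}: card=20000; try (B,hash)→4000, (A,merge)→6000, (B,merge)→6200, (A,hash)→7600, (A,nl_idx)→22000, (A,nl)→80200 …(+1); best=4000 via (B,hash)
  {ABC}: card=2000000; try (C,hash)→29400, (B,hash)→49400, (C,merge)→327000, (B,merge)→688000, (C,nl_idx)→2184000, (C,nl)→6004000 …(+1); best=29400 via (C,hash)

cost=29400; order=A,B,C; methods=hash,hash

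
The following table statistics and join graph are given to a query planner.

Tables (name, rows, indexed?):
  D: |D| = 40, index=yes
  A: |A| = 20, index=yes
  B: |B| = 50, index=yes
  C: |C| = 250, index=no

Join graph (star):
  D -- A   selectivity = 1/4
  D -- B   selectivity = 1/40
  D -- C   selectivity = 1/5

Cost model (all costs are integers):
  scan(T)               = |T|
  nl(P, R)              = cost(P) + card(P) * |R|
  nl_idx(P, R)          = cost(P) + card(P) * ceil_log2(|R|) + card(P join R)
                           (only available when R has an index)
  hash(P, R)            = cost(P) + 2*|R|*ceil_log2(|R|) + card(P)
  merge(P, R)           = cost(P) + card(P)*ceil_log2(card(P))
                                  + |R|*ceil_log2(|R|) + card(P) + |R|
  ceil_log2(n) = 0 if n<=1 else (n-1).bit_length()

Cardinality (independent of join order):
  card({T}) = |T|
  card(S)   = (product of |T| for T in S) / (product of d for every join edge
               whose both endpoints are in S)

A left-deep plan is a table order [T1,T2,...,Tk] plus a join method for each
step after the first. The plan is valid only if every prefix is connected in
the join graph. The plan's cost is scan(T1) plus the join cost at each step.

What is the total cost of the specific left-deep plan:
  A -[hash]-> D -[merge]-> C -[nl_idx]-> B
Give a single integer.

step 1: scan A: cost=20, card=20
step 2: join D via hash
    card(P join D) = 20*40/(4) = 200
    cost = 20 + 2*40*6 + 20 = 520
step 3: join C via merge
    card(P join C) = 200*250/(5) = 10000
    cost = 520 + 200*8 + 250*8 + 200 + 250 = 4570
step 4: join B via nl_idx
    card(P join B) = 10000*50/(40) = 12500
    cost = 4570 + 10000*6 + 12500 = 77070

77070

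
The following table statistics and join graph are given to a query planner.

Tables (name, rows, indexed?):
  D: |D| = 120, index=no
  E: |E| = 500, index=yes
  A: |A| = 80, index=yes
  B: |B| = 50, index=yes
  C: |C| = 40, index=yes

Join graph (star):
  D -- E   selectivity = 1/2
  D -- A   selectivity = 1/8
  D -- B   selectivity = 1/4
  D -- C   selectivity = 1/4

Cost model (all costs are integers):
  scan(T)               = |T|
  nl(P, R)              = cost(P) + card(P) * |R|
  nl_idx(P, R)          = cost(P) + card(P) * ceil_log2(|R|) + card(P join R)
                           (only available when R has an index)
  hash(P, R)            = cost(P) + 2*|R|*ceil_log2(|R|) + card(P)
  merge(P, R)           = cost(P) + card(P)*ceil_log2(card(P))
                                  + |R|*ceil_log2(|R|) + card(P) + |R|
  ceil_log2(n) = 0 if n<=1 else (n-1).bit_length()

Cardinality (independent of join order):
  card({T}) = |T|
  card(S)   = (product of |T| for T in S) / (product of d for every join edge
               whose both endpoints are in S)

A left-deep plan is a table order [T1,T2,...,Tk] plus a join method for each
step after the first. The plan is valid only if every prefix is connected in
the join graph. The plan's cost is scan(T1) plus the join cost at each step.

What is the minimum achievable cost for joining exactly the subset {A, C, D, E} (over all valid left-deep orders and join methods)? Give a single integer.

24040

Selinger DP over subsets of {A,C,D,E}:
  {D}: scan cost=120, card=120
  {E}: scan cost=500, card=500
  {A}: scan cost=80, card=80
  {C}: scan cost=40, card=40
  {DE}: card=30000; try (D,hash)→2680, (E,merge)→6080, (D,merge)→6460, (E,hash)→9240, (E,nl_idx)→31200, (E,nl)→60120 …(+1); best=2680 via (D,hash)
  {AD}: card=1200; try (A,hash)→1360, (D,merge)→1680, (A,merge)→1720, (D,hash)→1840, (A,nl_idx)→2160, (D,nl)→9680 …(+1); best=1360 via (A,hash)
  {CD}: card=1200; try (C,hash)→720, (D,merge)→1280, (C,merge)→1360, (D,hash)→1760, (C,nl_idx)→2040, (D,nl)→4840 …(+1); best=720 via (C,hash)
  {ADE}: card=300000; try (E,hash)→11560, (E,merge)→20760, (A,hash)→33800, (E,nl_idx)→312160, (A,merge)→483320, (A,nl_idx)→512680 …(+2); best=11560 via (E,hash)
  {CDE}: card=300000; try (E,hash)→10920, (E,merge)→20120, (C,hash)→33160, (E,nl_idx)→311520, (C,nl_idx)→482680, (C,merge)→482960 …(+2); best=10920 via (E,hash)
  {ACD}: card=12000; try (C,hash)→3040, (A,hash)→3040, (A,merge)→15760, (C,merge)→16040, (C,nl_idx)→20560, (A,nl_idx)→21120 …(+2); best=3040 via (C,hash)
  {ACDE}: card=3000000; try (E,hash)→24040, (E,merge)→188040, (C,hash)→312040, (A,hash)→312040, (E,nl_idx)→3111040, (C,nl_idx)→4811560 …(+6); best=24040 via (E,hash)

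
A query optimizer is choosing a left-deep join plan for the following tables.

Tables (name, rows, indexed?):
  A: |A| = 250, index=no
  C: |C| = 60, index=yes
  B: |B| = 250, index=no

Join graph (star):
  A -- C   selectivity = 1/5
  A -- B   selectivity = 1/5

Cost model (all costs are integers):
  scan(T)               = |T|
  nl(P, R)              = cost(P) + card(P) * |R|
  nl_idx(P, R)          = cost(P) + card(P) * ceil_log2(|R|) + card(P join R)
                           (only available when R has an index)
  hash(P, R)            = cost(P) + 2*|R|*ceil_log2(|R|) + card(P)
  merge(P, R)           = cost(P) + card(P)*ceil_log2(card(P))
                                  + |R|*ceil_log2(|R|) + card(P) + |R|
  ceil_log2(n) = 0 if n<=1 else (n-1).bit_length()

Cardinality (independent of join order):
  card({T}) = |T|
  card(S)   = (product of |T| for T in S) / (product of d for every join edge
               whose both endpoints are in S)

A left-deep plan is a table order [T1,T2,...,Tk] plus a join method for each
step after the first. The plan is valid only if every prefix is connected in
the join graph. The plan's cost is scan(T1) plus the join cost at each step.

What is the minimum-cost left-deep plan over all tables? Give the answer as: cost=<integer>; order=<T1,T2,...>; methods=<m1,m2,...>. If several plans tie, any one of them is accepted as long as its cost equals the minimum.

Selinger DP (subsets sized 1..n):
  {A}: scan cost=250, card=250
  {C}: scan cost=60, card=60
  {B}: scan cost=250, card=250
  {AC}: card=3000; try (C,hash)→1220, (A,merge)→2730, (C,merge)→2920, (A,hash)→4120, (C,nl_idx)→4750, (A,nl)→15060 …(+1); best=1220 via (C,hash)
  {AB}: card=12500; try (B,hash)→4500, (A,hash)→4500, (B,merge)→4750, (A,merge)→4750, (B,nl)→62750, (A,nl)→62750; best=4500 via (B,hash)
  {ABC}: card=150000; try (B,hash)→8220, (C,hash)→17720, (B,merge)→42470, (C,merge)→192420, (C,nl_idx)→229500, (B,nl)→751220 …(+1); best=8220 via (B,hash)

cost=8220; order=A,C,B; methods=hash,hash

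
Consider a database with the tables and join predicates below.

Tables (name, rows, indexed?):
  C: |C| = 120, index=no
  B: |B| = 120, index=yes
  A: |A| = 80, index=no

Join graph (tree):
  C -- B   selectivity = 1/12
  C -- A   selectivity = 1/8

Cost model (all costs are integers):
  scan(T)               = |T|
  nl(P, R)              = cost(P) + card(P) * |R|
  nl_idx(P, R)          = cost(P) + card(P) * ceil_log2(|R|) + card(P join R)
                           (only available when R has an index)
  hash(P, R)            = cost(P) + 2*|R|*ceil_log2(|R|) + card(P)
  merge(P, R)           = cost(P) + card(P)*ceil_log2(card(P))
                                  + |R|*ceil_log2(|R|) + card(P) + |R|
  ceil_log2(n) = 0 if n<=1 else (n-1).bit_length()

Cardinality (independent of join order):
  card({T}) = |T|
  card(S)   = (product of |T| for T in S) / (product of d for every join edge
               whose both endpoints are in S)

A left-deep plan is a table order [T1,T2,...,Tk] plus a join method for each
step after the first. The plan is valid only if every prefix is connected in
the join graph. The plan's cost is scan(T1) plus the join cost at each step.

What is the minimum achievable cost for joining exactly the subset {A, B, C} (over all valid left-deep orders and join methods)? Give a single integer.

Selinger DP over subsets of {A,B,C}:
  {C}: scan cost=120, card=120
  {B}: scan cost=120, card=120
  {A}: scan cost=80, card=80
  {BC}: card=1200; try (C,hash)→1920, (B,hash)→1920, (C,merge)→2040, (B,merge)→2040, (B,nl_idx)→2160, (C,nl)→14520 …(+1); best=1920 via (C,hash)
  {AC}: card=1200; try (A,hash)→1360, (C,merge)→1680, (A,merge)→1720, (C,hash)→1840, (C,nl)→9680, (A,nl)→9720; best=1360 via (A,hash)
  {ABC}: card=12000; try (B,hash)→4240, (A,hash)→4240, (B,merge)→16720, (A,merge)→16960, (B,nl_idx)→21760, (A,nl)→97920 …(+1); best=4240 via (B,hash)

4240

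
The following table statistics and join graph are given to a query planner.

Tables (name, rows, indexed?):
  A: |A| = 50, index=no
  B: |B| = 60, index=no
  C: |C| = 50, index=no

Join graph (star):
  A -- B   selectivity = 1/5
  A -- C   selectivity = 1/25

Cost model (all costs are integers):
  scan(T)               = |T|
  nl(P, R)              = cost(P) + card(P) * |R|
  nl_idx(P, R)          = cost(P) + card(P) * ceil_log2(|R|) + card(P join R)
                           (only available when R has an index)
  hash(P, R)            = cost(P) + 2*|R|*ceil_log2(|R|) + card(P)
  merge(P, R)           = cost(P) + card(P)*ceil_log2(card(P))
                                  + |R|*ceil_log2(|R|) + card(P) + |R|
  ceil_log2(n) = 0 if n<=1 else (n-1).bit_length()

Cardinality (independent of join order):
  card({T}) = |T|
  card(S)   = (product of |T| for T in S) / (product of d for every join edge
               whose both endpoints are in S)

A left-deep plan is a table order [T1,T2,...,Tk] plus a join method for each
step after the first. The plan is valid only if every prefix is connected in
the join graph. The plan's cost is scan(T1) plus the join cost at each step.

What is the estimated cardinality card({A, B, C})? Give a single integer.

1200

Tables in S: A(50), B(60), C(50)
Edges inside S: A-B(d=5), A-C(d=25)
numerator = 50 * 60 * 50 = 150000
denominator = 5 * 25 = 125
card(S) = 150000 / 125 = 1200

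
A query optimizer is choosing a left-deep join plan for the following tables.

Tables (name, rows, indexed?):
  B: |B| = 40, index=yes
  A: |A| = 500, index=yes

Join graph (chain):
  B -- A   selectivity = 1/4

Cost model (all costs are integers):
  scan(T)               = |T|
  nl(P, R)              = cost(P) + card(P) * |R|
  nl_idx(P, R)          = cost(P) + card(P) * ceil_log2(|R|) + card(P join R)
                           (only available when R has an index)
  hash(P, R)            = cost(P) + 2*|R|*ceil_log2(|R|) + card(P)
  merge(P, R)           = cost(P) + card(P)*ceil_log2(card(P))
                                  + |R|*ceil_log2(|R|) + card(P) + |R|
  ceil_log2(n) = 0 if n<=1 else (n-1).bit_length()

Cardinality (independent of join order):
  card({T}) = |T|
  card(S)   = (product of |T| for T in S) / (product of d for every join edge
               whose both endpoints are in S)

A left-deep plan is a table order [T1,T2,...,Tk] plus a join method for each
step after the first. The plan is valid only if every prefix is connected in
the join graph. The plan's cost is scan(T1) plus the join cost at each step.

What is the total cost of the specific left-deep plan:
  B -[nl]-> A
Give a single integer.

20040

step 1: scan B: cost=40, card=40
step 2: join A via nl
    card(P join A) = 40*500/(4) = 5000
    cost = 40 + 40*500 = 20040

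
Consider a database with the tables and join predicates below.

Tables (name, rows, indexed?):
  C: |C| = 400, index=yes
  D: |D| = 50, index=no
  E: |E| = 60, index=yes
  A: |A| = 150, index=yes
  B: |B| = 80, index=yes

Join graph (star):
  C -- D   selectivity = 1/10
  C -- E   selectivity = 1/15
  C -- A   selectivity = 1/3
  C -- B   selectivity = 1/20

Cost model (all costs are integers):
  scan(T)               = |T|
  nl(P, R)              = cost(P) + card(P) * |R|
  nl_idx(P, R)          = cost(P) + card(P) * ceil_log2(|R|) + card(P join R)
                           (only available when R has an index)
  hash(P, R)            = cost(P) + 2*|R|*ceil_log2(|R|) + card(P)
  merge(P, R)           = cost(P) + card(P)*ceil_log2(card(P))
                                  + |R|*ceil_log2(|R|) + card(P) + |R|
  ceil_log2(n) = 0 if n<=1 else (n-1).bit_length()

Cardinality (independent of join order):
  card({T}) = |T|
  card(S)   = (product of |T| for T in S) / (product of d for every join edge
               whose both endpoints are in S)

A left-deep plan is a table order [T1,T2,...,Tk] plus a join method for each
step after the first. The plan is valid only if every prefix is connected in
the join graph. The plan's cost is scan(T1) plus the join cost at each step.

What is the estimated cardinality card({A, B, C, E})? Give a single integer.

320000

Tables in S: A(150), B(80), C(400), E(60)
Edges inside S: C-E(d=15), C-A(d=3), C-B(d=20)
numerator = 150 * 80 * 400 * 60 = 288000000
denominator = 15 * 3 * 20 = 900
card(S) = 288000000 / 900 = 320000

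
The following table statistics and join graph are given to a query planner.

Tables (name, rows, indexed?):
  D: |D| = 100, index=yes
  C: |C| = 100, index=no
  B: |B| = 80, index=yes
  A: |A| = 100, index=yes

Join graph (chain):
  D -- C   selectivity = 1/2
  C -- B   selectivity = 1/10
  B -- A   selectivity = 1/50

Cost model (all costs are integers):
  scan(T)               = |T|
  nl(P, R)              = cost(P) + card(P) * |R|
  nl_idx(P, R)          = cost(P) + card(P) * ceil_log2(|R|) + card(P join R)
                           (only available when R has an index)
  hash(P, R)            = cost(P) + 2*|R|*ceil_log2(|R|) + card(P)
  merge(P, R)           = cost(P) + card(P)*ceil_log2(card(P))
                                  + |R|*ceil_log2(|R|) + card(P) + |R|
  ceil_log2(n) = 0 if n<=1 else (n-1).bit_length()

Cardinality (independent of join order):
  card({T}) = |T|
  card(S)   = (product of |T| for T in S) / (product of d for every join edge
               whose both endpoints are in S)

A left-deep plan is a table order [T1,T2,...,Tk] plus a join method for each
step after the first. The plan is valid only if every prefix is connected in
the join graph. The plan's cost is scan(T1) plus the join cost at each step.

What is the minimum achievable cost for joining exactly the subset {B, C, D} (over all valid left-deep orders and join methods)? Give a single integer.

3520

Selinger DP over subsets of {B,C,D}:
  {D}: scan cost=100, card=100
  {C}: scan cost=100, card=100
  {B}: scan cost=80, card=80
  {CD}: card=5000; try (D,hash)→1600, (C,hash)→1600, (D,merge)→1700, (C,merge)→1700, (D,nl_idx)→5800, (D,nl)→10100 …(+1); best=1600 via (D,hash)
  {BC}: card=800; try (B,hash)→1320, (C,merge)→1520, (B,merge)→1540, (C,hash)→1560, (B,nl_idx)→1600, (C,nl)→8080 …(+1); best=1320 via (B,hash)
  {BCD}: card=40000; try (D,hash)→3520, (B,hash)→7720, (D,merge)→10920, (D,nl_idx)→46920, (B,merge)→72240, (B,nl_idx)→76600 …(+2); best=3520 via (D,hash)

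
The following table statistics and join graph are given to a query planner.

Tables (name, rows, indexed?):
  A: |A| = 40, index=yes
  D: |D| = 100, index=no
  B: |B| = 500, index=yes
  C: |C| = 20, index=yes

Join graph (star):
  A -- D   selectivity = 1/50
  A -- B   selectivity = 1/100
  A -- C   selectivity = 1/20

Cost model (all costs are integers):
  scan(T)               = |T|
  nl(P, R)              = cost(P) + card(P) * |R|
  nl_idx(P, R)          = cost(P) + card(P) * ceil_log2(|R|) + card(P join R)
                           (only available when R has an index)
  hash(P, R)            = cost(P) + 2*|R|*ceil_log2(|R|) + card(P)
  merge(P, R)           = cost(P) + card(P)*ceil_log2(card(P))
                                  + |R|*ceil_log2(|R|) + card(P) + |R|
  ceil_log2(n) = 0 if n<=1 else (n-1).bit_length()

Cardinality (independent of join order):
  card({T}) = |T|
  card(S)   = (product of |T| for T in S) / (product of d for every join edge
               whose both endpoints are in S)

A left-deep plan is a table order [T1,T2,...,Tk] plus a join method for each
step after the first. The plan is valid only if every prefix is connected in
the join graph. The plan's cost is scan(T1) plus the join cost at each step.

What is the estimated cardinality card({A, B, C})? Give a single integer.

200

Tables in S: A(40), B(500), C(20)
Edges inside S: A-B(d=100), A-C(d=20)
numerator = 40 * 500 * 20 = 400000
denominator = 100 * 20 = 2000
card(S) = 400000 / 2000 = 200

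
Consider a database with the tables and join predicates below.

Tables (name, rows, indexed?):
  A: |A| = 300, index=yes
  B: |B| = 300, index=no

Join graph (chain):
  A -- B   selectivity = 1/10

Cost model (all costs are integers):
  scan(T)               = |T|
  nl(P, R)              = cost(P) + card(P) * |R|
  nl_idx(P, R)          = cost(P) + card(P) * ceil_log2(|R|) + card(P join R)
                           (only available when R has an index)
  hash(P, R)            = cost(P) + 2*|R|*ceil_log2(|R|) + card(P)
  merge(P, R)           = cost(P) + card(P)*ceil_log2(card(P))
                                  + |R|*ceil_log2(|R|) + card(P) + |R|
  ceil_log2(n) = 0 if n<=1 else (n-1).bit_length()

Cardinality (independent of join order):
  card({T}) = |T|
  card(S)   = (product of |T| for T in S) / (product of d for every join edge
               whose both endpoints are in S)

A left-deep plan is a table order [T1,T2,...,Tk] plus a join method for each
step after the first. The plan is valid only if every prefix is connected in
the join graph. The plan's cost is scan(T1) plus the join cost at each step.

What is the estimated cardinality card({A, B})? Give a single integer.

9000

Tables in S: A(300), B(300)
Edges inside S: A-B(d=10)
numerator = 300 * 300 = 90000
denominator = 10 = 10
card(S) = 90000 / 10 = 9000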